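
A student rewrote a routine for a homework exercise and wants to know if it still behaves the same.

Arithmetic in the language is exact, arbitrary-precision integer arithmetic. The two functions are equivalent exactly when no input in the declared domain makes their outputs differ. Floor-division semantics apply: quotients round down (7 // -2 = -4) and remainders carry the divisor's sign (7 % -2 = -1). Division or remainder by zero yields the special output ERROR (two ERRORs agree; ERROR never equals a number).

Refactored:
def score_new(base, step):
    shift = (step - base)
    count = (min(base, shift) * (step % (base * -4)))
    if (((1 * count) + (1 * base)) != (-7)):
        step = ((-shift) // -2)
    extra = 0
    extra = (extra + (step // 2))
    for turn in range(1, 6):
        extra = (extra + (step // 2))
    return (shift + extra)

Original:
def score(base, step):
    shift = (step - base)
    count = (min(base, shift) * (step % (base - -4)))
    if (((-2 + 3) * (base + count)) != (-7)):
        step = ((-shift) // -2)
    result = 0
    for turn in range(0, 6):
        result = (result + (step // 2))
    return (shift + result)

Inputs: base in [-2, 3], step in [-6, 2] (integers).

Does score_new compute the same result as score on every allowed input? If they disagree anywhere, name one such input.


Evaluate both at base=-1, step=-4.
score: shift becomes -3; next count becomes -6; next (((-2 + 3) * (base + count)) != (-7)) evaluates to false; next result becomes 0; next at turn=0:; next result becomes -2; next at turn=1:; next result becomes -4; next at turn=2:; next result becomes -6; next at turn=3:; next result becomes -8; next at turn=4:; next result becomes -10; next at turn=5:; next result becomes -12; next final value -15
score_new: shift becomes -3; next count becomes 0; next (((1 * count) + (1 * base)) != (-7)) evaluates to true; next step becomes -2; next extra becomes 0; next extra becomes -1; next at turn=1:; next extra becomes -2; next at turn=2:; next extra becomes -3; next at turn=3:; next extra becomes -4; next at turn=4:; next extra becomes -5; next at turn=5:; next extra becomes -6; next final value -9
-15 against -9: the behavior changed.
verdict: not equivalent; witness: base=-1, step=-4


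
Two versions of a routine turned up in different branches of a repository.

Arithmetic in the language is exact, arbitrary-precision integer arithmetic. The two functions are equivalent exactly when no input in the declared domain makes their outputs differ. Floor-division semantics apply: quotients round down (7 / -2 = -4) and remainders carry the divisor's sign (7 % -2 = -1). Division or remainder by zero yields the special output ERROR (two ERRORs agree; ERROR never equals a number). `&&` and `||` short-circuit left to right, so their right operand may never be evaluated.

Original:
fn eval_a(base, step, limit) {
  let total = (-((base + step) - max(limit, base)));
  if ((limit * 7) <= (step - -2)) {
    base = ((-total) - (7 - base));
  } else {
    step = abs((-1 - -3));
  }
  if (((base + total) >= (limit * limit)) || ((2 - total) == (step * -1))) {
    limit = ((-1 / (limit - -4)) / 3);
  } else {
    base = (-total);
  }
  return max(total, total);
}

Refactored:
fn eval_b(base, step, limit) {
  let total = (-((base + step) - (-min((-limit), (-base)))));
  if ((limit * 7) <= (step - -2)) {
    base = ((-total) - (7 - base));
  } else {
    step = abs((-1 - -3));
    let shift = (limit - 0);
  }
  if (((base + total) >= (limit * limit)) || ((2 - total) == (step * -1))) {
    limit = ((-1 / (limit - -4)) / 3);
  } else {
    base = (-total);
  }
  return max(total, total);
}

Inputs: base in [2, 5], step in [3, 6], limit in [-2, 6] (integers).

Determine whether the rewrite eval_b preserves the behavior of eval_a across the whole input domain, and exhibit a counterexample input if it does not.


The two versions differ — the changes include statement counts differ; also arithmetic usage differs; also constant usage differs; also min/max/abs usage differs; also local variable names differ.
As a probe, take base=2, step=4, limit=6: eval_a runs total = 0; ((limit * 7) <= (step - -2)) -> false; step = 2; (((base + total) >= (limit * limit)) || ((2 - total) == (step * -1))) -> false; base = 0; return 0; eval_b runs total = 0; ((limit * 7) <= (step - -2)) -> false; step = 2; shift = 6; (((base + total) >= (limit * limit)) || ((2 - total) == (step * -1))) -> false; base = 0; return 0; both end at 0.
An exhaustive pass over the 144 declared inputs shows identical outputs.
verdict: equivalent


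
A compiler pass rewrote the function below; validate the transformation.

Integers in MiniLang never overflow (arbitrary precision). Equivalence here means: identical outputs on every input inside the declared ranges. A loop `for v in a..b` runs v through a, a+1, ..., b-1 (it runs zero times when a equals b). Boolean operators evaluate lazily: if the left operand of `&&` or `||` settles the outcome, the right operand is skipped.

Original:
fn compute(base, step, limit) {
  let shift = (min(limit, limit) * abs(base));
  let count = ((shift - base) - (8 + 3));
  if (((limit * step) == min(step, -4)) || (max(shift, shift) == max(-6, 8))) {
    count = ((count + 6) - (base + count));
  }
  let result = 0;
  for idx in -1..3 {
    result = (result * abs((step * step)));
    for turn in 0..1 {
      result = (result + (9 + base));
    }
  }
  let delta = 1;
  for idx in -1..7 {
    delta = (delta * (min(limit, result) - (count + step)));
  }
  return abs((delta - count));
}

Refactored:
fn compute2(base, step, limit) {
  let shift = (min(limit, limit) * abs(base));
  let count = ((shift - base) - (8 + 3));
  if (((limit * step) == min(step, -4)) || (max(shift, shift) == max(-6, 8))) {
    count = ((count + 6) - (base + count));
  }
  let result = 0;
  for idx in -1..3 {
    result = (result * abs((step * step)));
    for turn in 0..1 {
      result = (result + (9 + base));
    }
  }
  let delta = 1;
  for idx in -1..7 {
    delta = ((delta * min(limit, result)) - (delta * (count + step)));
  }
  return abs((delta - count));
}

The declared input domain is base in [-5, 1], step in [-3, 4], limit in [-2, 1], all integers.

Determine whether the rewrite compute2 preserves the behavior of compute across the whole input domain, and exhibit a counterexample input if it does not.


Equivalent — the differences include arithmetic usage differs, yet no declared input distinguishes the two.
Spot check at base=0, step=-3, limit=-2 — compute: shift=0, then count=-11, then (((limit * step) == min(step, -4)) || (max(shift, shift) == max(-6, 8))) is false, then result=0, then (idx=-1), then result=0, then (turn=0), then result=9, then (idx=0), then result=81, then (turn=0), then result=90, then (idx=1), then result=810, then (turn=0), then result=819, then (idx=2), then result=7371, then (turn=0), then result=7380, then delta=1, then (idx=-1), then delta=12, then (idx=0), then delta=144, then (idx=1), then delta=1728, then (idx=2), then delta=20736, then (idx=3), then delta=248832, then (idx=4), then delta=2985984, then (idx=5), then delta=35831808, then (idx=6), then delta=429981696, then returns 429981707. compute2: shift=0, then count=-11, then (((limit * step) == min(step, -4)) || (max(shift, shift) == max(-6, 8))) is false, then result=0, then (idx=-1), then result=0, then (turn=0), then result=9, then (idx=0), then result=81, then (turn=0), then result=90, then (idx=1), then result=810, then (turn=0), then result=819, then (idx=2), then result=7371, then (turn=0), then result=7380, then delta=1, then (idx=-1), then delta=12, then (idx=0), then delta=144, then (idx=1), then delta=1728, then (idx=2), then delta=20736, then (idx=3), then delta=248832, then (idx=4), then delta=2985984, then (idx=5), then delta=35831808, then (idx=6), then delta=429981696, then returns 429981707. Both give 429981707.
Across all 224 domain points the two functions coincide.
verdict: equivalent


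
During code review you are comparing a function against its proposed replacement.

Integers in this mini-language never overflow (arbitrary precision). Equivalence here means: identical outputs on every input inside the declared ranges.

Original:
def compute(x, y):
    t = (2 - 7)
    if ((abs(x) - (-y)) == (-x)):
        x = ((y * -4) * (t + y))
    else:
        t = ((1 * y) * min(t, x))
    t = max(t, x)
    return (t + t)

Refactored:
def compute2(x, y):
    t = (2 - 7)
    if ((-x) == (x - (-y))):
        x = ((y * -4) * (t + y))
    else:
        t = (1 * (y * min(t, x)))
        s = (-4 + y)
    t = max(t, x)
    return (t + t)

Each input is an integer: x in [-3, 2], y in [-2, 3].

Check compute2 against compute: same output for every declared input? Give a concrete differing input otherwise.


Try x=-1, y=2.
compute: t = -5; ((abs(x) - (-y)) == (-x)) -> false; t = -10; t = -1; return -2
compute2: t = -5; ((-x) == (x - (-y))) -> true; x = 24; t = 24; return 48
-2 vs 48 — the two versions disagree here.
verdict: not equivalent; witness: x=-1, y=2


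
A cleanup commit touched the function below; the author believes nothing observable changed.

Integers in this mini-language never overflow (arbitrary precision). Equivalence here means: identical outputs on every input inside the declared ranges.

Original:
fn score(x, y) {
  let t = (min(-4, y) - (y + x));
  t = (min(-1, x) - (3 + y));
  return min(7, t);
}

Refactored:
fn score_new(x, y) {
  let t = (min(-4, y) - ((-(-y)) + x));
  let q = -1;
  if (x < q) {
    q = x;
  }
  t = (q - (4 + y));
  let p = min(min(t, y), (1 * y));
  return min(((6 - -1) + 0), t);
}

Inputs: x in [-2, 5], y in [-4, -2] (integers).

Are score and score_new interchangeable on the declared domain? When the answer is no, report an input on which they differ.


Not equivalent: x=-2, y=-4 separates them (-1 vs -2).
score: t := 2 | t := -1 | result -1
score_new: t := 2 | q := -1 | (x < q): true | q := -2 | t := -2 | p := -4 | result -2
verdict: not equivalent; witness: x=-2, y=-4


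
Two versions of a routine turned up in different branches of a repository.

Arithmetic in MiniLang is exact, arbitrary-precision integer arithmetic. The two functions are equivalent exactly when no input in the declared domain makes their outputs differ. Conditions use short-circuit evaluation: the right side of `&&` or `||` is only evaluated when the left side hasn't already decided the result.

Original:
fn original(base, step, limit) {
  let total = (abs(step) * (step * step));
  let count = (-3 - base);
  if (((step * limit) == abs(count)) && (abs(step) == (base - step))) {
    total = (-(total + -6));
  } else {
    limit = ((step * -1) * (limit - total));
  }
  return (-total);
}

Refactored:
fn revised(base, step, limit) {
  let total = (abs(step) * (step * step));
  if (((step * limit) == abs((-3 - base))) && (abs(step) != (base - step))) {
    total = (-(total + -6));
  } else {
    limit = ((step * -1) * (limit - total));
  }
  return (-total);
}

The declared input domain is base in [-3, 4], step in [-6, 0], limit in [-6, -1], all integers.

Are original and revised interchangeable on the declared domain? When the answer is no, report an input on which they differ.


base=-3, step=0, limit=-6 yields 0 from original but -6 from revised.
verdict: not equivalent; witness: base=-3, step=0, limit=-6


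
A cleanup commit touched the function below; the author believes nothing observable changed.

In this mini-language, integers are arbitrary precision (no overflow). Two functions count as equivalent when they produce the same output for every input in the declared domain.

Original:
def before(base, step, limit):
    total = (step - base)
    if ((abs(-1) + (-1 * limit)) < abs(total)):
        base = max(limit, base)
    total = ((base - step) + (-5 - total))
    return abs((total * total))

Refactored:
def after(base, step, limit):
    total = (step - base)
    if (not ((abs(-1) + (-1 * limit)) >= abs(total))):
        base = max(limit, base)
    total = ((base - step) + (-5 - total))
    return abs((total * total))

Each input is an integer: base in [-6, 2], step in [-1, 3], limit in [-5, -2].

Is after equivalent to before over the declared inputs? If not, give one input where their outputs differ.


Although boolean connective usage differs, plus comparison usage differs, 180/180 inputs agree.
verdict: equivalent


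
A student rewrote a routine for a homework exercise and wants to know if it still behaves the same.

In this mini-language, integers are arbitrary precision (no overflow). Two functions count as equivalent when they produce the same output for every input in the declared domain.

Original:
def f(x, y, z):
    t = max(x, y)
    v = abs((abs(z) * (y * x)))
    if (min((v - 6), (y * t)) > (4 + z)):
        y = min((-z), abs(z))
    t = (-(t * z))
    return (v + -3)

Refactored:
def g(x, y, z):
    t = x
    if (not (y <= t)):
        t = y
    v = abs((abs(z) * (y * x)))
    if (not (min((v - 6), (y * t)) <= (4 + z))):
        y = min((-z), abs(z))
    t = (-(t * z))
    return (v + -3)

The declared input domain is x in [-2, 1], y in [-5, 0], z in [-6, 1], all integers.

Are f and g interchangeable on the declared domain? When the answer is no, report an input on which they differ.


Side by side, the visible changes include: comparison usage differs, statement counts differ, boolean connective usage differs, min/max/abs usage differs, branching structure differs.
Tracing x=1, y=-2, z=-4: f: t := 1 | v := 8 | (min((v - 6), (y * t)) > (4 + z)): false | t := 4 | result 5 | g: t := 1 | (not (y <= t)): false | v := 8 | (not (min((v - 6), (y * t)) <= (4 + z))): false | t := 4 | result 5 — matching result 5.
Across all 192 domain points the two functions coincide.
verdict: equivalent


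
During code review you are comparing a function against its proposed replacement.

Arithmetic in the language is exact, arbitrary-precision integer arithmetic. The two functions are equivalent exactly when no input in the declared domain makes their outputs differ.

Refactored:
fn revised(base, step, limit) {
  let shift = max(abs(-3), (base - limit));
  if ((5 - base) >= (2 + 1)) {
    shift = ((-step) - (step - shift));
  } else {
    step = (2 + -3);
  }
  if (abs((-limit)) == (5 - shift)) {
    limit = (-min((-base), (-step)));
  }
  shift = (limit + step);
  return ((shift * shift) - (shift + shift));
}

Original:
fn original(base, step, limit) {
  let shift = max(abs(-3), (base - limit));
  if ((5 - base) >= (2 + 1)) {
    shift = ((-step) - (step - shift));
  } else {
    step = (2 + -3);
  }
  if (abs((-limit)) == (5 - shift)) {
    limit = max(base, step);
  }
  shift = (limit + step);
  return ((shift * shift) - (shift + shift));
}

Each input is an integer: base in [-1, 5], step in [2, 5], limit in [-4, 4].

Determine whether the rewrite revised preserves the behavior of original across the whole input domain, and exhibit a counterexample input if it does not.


Comparing the listings, the differences include: min/max/abs usage differs.
Spot check at base=2, step=4, limit=-1 — original: shift=3, then ((5 - base) >= (2 + 1)) is true, then shift=-5, then (abs((-limit)) == (5 - shift)) is false, then shift=3, then returns 3. revised: shift=3, then ((5 - base) >= (2 + 1)) is true, then shift=-5, then (abs((-limit)) == (5 - shift)) is false, then shift=3, then returns 3. Both give 3.
Every one of the 252 inputs gives matching results.
verdict: equivalent


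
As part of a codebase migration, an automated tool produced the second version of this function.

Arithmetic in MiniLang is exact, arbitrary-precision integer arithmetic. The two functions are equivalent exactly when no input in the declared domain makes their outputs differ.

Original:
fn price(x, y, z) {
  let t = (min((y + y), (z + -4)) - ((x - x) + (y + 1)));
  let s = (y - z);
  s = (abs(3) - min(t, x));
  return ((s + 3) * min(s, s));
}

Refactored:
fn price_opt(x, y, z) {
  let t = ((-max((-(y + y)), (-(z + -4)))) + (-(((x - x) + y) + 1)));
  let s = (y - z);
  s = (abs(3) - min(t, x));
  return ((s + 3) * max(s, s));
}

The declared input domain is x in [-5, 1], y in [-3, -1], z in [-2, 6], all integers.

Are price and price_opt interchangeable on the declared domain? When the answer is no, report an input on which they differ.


The suspicious edit (`min(s, s)` became `max(s, s)`) never changes the result for any input inside the declared domain.
One worked example (x=-2, y=-1, z=0) — price: t=-4, then s=-1, then s=7, then returns 70; price_opt: t=-4, then s=-1, then s=7, then returns 70; agreement on 70.
Checked all 189 inputs in the declared domain: the outputs agree on every one.
verdict: equivalent


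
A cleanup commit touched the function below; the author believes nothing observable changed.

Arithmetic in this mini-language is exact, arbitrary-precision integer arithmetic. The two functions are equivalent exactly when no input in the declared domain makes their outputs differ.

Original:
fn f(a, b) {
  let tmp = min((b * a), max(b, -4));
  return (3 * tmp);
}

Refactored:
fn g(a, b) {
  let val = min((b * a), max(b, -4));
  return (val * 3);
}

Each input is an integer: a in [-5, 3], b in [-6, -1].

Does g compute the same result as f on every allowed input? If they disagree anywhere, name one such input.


Side by side, the visible changes include: local variable names differ.
Spot check at a=1, b=-5 — f: tmp=-5, then returns -15. g: val=-5, then returns -15. Both give -15.
Sweeping the whole domain (54 inputs) finds no disagreement.
verdict: equivalent


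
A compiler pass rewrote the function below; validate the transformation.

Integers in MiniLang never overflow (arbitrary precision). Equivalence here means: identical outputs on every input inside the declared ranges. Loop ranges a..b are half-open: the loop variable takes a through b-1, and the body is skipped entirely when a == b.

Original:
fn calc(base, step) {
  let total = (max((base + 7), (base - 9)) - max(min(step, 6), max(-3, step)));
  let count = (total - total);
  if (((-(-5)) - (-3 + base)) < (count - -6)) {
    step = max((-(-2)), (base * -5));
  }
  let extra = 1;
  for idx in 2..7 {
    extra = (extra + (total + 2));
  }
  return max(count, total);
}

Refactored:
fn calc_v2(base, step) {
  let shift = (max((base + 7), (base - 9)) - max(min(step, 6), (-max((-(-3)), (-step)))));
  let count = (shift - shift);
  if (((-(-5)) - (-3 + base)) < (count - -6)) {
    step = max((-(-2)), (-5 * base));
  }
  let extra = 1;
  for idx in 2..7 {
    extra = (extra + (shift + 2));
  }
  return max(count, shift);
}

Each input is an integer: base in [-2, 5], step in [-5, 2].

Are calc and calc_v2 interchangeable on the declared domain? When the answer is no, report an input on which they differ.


Take base=-2, step=-5.
calc: total=8, then count=0, then (((-(-5)) - (-3 + base)) < (count - -6)) is false, then extra=1, then (idx=2), then extra=11, then (idx=3), then extra=21, then (idx=4), then extra=31, then (idx=5), then extra=41, then (idx=6), then extra=51, then returns 8
calc_v2: shift=10, then count=0, then (((-(-5)) - (-3 + base)) < (count - -6)) is false, then extra=1, then (idx=2), then extra=13, then (idx=3), then extra=25, then (idx=4), then extra=37, then (idx=5), then extra=49, then (idx=6), then extra=61, then returns 10
8 != 10, so the rewrite changes behavior.
verdict: not equivalent; witness: base=-2, step=-5


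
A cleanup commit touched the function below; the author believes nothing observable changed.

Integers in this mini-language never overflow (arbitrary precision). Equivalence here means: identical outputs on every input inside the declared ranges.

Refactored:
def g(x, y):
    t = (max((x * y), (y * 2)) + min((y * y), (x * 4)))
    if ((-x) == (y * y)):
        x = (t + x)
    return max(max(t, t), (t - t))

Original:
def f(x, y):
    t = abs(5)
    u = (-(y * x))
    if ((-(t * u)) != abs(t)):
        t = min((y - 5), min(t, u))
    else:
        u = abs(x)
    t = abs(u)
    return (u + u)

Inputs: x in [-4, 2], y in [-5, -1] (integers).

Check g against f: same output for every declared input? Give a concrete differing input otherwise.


Input x=-4, y=-5: -40 from f versus 4 from g.
verdict: not equivalent; witness: x=-4, y=-5


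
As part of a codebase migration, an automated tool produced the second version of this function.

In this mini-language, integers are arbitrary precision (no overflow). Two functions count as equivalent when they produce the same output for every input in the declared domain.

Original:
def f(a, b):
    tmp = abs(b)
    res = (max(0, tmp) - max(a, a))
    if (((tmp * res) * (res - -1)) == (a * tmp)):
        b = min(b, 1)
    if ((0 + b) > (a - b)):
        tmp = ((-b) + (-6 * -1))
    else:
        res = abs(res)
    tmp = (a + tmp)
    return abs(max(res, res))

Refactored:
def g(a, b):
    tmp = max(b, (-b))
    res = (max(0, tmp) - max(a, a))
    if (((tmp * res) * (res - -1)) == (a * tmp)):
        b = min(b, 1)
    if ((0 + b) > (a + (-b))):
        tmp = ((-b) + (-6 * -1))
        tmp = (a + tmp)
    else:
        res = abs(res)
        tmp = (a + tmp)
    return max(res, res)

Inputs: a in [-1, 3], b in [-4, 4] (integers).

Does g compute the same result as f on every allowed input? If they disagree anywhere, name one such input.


Take a=3, b=2.
f: tmp=2, then res=-1, then (((tmp * res) * (res - -1)) == (a * tmp)) is false, then ((0 + b) > (a - b)) is true, then tmp=4, then tmp=7, then returns 1
g: tmp=2, then res=-1, then (((tmp * res) * (res - -1)) == (a * tmp)) is false, then ((0 + b) > (a + (-b))) is true, then tmp=4, then tmp=7, then returns -1
1 against -1: the behavior changed.
verdict: not equivalent; witness: a=3, b=2


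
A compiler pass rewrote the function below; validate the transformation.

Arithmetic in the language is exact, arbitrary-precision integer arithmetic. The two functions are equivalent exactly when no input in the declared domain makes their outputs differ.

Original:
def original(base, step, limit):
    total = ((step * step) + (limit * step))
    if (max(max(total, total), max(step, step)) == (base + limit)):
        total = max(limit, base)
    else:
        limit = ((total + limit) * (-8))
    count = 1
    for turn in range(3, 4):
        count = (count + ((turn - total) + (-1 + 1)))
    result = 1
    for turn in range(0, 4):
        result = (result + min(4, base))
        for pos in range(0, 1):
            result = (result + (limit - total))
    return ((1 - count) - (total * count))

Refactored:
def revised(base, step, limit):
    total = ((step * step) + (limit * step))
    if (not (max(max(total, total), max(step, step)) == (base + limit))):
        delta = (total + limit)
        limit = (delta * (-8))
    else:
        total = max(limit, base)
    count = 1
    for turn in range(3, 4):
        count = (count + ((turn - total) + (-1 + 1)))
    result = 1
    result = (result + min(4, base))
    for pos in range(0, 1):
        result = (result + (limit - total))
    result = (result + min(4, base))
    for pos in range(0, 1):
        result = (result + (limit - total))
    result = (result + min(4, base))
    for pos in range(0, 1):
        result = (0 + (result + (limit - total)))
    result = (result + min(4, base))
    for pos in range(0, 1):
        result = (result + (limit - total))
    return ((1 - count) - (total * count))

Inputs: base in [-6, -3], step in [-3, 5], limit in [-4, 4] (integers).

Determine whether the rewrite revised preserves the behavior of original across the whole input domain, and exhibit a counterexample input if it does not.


Behavior is preserved: although boolean connective usage differs, and constant usage differs, and min/max/abs usage differs, and loop structure differs, and arithmetic usage differs, and statement counts differ, and local variable names differ, the outputs never diverge.
Spot check at base=-6, step=2, limit=-4 — original: total := -4 | (max(max(total, total), max(step, step)) == (base + limit)): false | limit := 64 | count := 1 | iter turn=3: | count := 8 | result := 1 | iter turn=0: | result := -5 | iter pos=0: | result := 63 | iter turn=1: | result := 57 | iter pos=0: | result := 125 | iter turn=2: | result := 119 | iter pos=0: | result := 187 | iter turn=3: | result := 181 | iter pos=0: | result := 249 | result 25. revised: total := -4 | (not (max(max(total, total), max(step, step)) == (base + limit))): true | delta := -8 | limit := 64 | count := 1 | iter turn=3: | count := 8 | result := 1 | result := -5 | iter pos=0: | result := 63 | result := 57 | iter pos=0: | result := 125 | result := 119 | iter pos=0: | result := 187 | result := 181 | iter pos=0: | result := 249 | result 25. Both give 25.
An exhaustive pass over the 324 declared inputs shows identical outputs.
verdict: equivalent


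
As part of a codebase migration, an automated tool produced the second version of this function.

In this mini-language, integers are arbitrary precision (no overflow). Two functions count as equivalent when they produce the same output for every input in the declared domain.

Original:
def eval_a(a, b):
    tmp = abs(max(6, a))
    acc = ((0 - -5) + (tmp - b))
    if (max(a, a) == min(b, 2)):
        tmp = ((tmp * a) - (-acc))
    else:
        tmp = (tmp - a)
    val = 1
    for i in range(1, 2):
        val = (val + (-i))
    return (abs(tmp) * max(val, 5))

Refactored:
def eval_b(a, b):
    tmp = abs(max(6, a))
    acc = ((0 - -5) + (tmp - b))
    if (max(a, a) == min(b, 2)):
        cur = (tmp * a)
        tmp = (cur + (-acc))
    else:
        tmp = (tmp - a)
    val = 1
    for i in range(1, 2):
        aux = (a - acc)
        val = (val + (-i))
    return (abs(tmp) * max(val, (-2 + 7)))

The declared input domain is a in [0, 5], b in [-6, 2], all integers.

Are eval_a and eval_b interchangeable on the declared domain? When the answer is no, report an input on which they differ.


These are not equivalent — on a=1, b=1 the outputs split (80 vs 20).
eval_a: tmp = 6; acc = 10; (max(a, a) == min(b, 2)) -> true; tmp = 16; val = 1; [i=1]; val = 0; return 80
eval_b: tmp = 6; acc = 10; (max(a, a) == min(b, 2)) -> true; cur = 6; tmp = -4; val = 1; [i=1]; aux = -9; val = 0; return 20
verdict: not equivalent; witness: a=1, b=1


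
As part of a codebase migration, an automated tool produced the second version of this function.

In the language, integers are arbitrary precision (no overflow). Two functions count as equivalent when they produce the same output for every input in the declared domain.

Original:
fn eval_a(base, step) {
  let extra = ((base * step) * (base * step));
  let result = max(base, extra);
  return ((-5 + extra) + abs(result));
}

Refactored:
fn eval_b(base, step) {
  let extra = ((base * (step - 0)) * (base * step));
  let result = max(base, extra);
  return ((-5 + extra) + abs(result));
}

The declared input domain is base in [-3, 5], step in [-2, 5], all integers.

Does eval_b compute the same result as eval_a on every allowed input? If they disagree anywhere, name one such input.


Equivalent — the differences include constant usage differs, arithmetic usage differs, yet no declared input distinguishes the two.
Spot check at base=-3, step=3 — eval_a: extra=81, then result=81, then returns 157. eval_b: extra=81, then result=81, then returns 157. Both give 157.
Across all 72 domain points the two functions coincide.
verdict: equivalent


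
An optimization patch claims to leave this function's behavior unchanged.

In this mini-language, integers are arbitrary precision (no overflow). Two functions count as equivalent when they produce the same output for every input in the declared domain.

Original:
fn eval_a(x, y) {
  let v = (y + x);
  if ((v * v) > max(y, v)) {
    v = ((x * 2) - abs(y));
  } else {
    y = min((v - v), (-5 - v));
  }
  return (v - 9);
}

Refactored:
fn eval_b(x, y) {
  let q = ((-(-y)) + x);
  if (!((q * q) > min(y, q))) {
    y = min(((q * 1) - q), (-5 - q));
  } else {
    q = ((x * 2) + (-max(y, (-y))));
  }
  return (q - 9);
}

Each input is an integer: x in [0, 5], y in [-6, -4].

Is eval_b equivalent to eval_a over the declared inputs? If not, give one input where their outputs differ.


Run the pair on x=4, y=-4.
eval_a: v := 0 | ((v * v) > max(y, v)): false | y := -5 | result -9
eval_b: q := 0 | (!((q * q) > min(y, q))): false | q := 4 | result -5
-9 against -5: the behavior changed.
verdict: not equivalent; witness: x=4, y=-4


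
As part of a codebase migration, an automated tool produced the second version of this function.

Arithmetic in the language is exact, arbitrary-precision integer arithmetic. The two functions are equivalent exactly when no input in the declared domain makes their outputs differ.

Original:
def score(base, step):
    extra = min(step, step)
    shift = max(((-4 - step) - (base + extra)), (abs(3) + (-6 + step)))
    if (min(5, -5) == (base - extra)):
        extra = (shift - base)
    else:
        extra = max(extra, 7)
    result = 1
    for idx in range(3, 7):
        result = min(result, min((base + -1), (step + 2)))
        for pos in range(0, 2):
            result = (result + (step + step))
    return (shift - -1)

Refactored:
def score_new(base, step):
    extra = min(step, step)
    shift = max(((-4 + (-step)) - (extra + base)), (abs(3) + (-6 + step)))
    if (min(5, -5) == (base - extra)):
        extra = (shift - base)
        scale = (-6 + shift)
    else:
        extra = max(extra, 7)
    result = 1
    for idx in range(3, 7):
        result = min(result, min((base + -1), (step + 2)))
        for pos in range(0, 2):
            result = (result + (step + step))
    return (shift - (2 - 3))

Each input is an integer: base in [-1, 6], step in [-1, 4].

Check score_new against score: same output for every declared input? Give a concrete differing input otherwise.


Equivalent — the differences include arithmetic usage differs; also statement counts differ; also local variable names differ; also constant usage differs, yet no declared input distinguishes the two.
As a probe, take base=1, step=-1: score runs extra=-1, then shift=-3, then (min(5, -5) == (base - extra)) is false, then extra=7, then result=1, then (idx=3), then result=0, then (pos=0), then result=-2, then (pos=1), then result=-4, then (idx=4), then result=-4, then (pos=0), then result=-6, then (pos=1), then result=-8, then (idx=5), then result=-8, then (pos=0), then result=-10, then (pos=1), then result=-12, then (idx=6), then result=-12, then (pos=0), then result=-14, then (pos=1), then result=-16, then returns -2; score_new runs extra=-1, then shift=-3, then (min(5, -5) == (base - extra)) is false, then extra=7, then result=1, then (idx=3), then result=0, then (pos=0), then result=-2, then (pos=1), then result=-4, then (idx=4), then result=-4, then (pos=0), then result=-6, then (pos=1), then result=-8, then (idx=5), then result=-8, then (pos=0), then result=-10, then (pos=1), then result=-12, then (idx=6), then result=-12, then (pos=0), then result=-14, then (pos=1), then result=-16, then returns -2; both end at -2.
Sweeping the whole domain (48 inputs) finds no disagreement.
verdict: equivalent


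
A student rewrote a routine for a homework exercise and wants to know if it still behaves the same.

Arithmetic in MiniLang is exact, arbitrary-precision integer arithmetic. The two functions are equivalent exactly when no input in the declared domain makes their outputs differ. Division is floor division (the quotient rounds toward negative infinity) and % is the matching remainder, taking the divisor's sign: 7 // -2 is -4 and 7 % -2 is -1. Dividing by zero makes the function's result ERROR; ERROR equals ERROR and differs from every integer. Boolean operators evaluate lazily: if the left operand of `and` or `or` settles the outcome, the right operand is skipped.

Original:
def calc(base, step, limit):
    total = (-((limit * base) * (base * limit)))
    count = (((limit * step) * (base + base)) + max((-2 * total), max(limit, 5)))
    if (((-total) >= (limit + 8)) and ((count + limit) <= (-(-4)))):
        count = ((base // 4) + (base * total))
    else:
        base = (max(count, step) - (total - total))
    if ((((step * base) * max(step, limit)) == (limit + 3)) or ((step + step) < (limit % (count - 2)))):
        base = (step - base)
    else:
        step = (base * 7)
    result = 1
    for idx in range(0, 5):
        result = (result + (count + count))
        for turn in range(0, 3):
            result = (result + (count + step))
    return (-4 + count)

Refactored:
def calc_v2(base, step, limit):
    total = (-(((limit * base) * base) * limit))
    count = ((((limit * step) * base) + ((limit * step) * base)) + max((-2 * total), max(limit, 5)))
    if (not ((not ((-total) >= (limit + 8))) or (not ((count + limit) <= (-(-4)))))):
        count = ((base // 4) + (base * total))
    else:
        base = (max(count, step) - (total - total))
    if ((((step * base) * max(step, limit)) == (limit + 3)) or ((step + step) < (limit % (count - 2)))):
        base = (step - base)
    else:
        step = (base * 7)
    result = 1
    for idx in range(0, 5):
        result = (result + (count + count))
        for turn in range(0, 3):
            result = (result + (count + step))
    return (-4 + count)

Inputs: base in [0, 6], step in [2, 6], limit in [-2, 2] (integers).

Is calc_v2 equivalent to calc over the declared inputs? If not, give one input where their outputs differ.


Equivalent — the differences include boolean connective usage differs, arithmetic usage differs, yet no declared input distinguishes the two.
One worked example (base=0, step=2, limit=1) — calc: total := 0 | count := 5 | (((-total) >= (limit + 8)) and ((count + limit) <= (-(-4)))): false | base := 5 | ((((step * base) * max(step, limit)) == (limit + 3)) or ((step + step) < (limit % (count - 2)))): false | step := 35 | result := 1 | iter idx=0: | result := 11 | iter turn=0: | result := 51 | iter turn=1: | result := 91 | iter turn=2: | result := 131 | iter idx=1: | result := 141 | iter turn=0: | result := 181 | iter turn=1: | result := 221 | iter turn=2: | result := 261 | iter idx=2: | result := 271 | iter turn=0: | result := 311 | iter turn=1: | result := 351 | iter turn=2: | result := 391 | iter idx=3: | result := 401 | iter turn=0: | result := 441 | iter turn=1: | result := 481 | iter turn=2: | result := 521 | iter idx=4: | result := 531 | iter turn=0: | result := 571 | iter turn=1: | result := 611 | iter turn=2: | result := 651 | result 1; calc_v2: total := 0 | count := 5 | (not ((not ((-total) >= (limit + 8))) or (not ((count + limit) <= (-(-4)))))): false | base := 5 | ((((step * base) * max(step, limit)) == (limit + 3)) or ((step + step) < (limit % (count - 2)))): false | step := 35 | result := 1 | iter idx=0: | result := 11 | iter turn=0: | result := 51 | iter turn=1: | result := 91 | iter turn=2: | result := 131 | iter idx=1: | result := 141 | iter turn=0: | result := 181 | iter turn=1: | result := 221 | iter turn=2: | result := 261 | iter idx=2: | result := 271 | iter turn=0: | result := 311 | iter turn=1: | result := 351 | iter turn=2: | result := 391 | iter idx=3: | result := 401 | iter turn=0: | result := 441 | iter turn=1: | result := 481 | iter turn=2: | result := 521 | iter idx=4: | result := 531 | iter turn=0: | result := 571 | iter turn=1: | result := 611 | iter turn=2: | result := 651 | result 1; agreement on 1.
An exhaustive pass over the 175 declared inputs shows identical outputs.
verdict: equivalent


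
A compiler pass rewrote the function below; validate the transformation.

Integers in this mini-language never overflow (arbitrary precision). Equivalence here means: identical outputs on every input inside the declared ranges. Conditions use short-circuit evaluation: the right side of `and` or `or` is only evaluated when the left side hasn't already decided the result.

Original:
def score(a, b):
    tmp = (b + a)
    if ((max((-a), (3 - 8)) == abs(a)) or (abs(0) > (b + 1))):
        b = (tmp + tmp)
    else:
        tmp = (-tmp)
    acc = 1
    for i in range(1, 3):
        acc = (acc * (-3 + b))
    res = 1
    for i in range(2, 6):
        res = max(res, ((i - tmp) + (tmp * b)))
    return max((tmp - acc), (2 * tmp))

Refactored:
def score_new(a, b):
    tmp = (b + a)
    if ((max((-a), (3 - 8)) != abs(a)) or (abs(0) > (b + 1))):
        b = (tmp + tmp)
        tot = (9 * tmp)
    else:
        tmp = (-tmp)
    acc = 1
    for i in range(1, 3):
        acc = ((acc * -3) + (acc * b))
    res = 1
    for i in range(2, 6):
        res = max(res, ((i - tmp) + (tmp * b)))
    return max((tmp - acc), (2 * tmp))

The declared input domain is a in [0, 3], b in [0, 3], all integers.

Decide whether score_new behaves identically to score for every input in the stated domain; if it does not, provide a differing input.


Try a=0, b=1.
score: tmp := 1 | ((max((-a), (3 - 8)) == abs(a)) or (abs(0) > (b + 1))): true | b := 2 | acc := 1 | iter i=1: | acc := -1 | iter i=2: | acc := 1 | res := 1 | iter i=2: | res := 3 | iter i=3: | res := 4 | iter i=4: | res := 5 | iter i=5: | res := 6 | result 2
score_new: tmp := 1 | ((max((-a), (3 - 8)) != abs(a)) or (abs(0) > (b + 1))): false | tmp := -1 | acc := 1 | iter i=1: | acc := -2 | iter i=2: | acc := 4 | res := 1 | iter i=2: | res := 2 | iter i=3: | res := 3 | iter i=4: | res := 4 | iter i=5: | res := 5 | result -2
2 and -2 differ, so these are not the same function on this domain.
verdict: not equivalent; witness: a=0, b=1


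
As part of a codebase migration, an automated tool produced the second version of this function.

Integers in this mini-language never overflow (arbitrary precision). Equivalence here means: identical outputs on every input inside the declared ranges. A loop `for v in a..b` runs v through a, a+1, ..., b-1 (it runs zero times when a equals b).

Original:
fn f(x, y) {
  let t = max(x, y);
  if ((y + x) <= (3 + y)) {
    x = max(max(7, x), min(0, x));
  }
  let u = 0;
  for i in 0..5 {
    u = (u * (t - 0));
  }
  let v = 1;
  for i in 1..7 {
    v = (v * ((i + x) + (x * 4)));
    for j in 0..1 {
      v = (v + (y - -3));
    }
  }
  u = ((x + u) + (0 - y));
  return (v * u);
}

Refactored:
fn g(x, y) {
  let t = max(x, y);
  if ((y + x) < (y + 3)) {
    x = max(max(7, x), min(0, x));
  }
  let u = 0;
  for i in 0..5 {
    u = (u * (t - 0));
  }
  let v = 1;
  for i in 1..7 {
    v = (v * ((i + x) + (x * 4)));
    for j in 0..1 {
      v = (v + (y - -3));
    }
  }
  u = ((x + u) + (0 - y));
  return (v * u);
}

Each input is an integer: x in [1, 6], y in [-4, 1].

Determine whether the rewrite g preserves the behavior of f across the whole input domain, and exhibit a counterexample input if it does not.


x=3, y=-4 yields 34594730258 from f but 255332966 from g.
verdict: not equivalent; witness: x=3, y=-4


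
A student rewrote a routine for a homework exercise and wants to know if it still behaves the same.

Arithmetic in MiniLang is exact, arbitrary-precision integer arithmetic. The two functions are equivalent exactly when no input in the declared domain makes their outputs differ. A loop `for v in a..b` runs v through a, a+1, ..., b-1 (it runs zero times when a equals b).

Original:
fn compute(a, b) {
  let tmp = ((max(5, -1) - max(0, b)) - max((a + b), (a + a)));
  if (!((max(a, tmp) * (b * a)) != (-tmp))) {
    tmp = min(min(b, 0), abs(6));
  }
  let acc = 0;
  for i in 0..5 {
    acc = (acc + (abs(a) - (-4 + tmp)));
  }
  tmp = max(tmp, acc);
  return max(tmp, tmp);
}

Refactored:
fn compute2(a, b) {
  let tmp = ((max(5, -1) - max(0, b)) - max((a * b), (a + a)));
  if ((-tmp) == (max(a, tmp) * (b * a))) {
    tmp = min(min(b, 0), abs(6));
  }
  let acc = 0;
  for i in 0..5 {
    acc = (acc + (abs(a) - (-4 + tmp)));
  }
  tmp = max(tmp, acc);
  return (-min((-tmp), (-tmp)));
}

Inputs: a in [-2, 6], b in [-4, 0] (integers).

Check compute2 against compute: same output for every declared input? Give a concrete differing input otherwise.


The rewrite breaks on a=-2, b=-4, where the results are 9 and 45.
compute: tmp := 9 | (!((max(a, tmp) * (b * a)) != (-tmp))): false | acc := 0 | iter i=0: | acc := -3 | iter i=1: | acc := -6 | iter i=2: | acc := -9 | iter i=3: | acc := -12 | iter i=4: | acc := -15 | tmp := 9 | result 9
compute2: tmp := -3 | ((-tmp) == (max(a, tmp) * (b * a))): false | acc := 0 | iter i=0: | acc := 9 | iter i=1: | acc := 18 | iter i=2: | acc := 27 | iter i=3: | acc := 36 | iter i=4: | acc := 45 | tmp := 45 | result 45
verdict: not equivalent; witness: a=-2, b=-4
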